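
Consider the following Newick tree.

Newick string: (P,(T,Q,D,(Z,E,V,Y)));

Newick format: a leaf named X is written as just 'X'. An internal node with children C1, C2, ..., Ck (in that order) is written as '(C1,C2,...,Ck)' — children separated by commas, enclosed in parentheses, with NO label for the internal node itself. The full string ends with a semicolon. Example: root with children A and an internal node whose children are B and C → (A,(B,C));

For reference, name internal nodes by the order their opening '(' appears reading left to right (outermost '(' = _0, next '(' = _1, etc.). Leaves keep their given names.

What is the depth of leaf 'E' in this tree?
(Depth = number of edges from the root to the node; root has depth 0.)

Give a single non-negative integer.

Answer: 3

Derivation:
Newick: (P,(T,Q,D,(Z,E,V,Y)));
Naming internals by '(' encounter order: outermost '(' = _0, next = _1, ...
Query node: E
Path from root: _0 -> _1 -> _2 -> E
Depth of E: 3 (number of edges from root)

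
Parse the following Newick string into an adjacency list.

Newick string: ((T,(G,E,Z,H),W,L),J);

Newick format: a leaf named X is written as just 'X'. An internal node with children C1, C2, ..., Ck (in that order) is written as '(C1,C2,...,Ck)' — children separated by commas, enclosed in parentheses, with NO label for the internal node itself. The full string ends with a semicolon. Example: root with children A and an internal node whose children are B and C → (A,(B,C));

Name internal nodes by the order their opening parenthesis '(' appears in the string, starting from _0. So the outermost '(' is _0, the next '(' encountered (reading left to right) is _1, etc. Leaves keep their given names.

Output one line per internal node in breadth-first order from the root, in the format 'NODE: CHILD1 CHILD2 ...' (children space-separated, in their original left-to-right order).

Input: ((T,(G,E,Z,H),W,L),J);
Scanning left-to-right, naming '(' by encounter order:
  pos 0: '(' -> open internal node _0 (depth 1)
  pos 1: '(' -> open internal node _1 (depth 2)
  pos 4: '(' -> open internal node _2 (depth 3)
  pos 12: ')' -> close internal node _2 (now at depth 2)
  pos 17: ')' -> close internal node _1 (now at depth 1)
  pos 20: ')' -> close internal node _0 (now at depth 0)
Total internal nodes: 3
BFS adjacency from root:
  _0: _1 J
  _1: T _2 W L
  _2: G E Z H

Answer: _0: _1 J
_1: T _2 W L
_2: G E Z H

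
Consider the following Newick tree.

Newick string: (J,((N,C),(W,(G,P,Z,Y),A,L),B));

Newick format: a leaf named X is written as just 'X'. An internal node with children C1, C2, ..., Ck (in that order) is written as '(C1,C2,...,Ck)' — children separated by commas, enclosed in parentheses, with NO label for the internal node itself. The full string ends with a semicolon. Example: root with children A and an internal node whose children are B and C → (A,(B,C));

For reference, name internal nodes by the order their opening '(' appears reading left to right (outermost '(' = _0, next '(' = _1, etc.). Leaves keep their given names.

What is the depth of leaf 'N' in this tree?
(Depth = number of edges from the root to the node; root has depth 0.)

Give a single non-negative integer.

Newick: (J,((N,C),(W,(G,P,Z,Y),A,L),B));
Naming internals by '(' encounter order: outermost '(' = _0, next = _1, ...
Query node: N
Path from root: _0 -> _1 -> _2 -> N
Depth of N: 3 (number of edges from root)

Answer: 3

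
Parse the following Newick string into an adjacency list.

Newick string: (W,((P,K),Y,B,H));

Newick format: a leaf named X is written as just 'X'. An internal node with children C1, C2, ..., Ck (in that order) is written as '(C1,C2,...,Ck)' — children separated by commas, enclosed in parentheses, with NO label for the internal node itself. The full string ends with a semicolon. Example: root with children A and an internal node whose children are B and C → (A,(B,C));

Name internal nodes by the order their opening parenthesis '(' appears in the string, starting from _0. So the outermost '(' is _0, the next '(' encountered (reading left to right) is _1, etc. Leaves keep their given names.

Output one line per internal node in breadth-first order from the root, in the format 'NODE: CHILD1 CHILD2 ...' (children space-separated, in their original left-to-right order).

Answer: _0: W _1
_1: _2 Y B H
_2: P K

Derivation:
Input: (W,((P,K),Y,B,H));
Scanning left-to-right, naming '(' by encounter order:
  pos 0: '(' -> open internal node _0 (depth 1)
  pos 3: '(' -> open internal node _1 (depth 2)
  pos 4: '(' -> open internal node _2 (depth 3)
  pos 8: ')' -> close internal node _2 (now at depth 2)
  pos 15: ')' -> close internal node _1 (now at depth 1)
  pos 16: ')' -> close internal node _0 (now at depth 0)
Total internal nodes: 3
BFS adjacency from root:
  _0: W _1
  _1: _2 Y B H
  _2: P K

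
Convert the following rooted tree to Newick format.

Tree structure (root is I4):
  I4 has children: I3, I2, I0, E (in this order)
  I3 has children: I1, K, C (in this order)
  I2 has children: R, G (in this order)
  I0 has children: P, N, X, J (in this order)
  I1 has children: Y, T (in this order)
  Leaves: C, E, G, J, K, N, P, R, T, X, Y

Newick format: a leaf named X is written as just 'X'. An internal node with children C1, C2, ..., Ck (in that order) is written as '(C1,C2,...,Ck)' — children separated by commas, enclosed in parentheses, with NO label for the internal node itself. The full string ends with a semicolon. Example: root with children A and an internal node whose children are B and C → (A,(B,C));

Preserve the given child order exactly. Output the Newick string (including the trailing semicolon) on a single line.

internal I4 with children ['I3', 'I2', 'I0', 'E']
  internal I3 with children ['I1', 'K', 'C']
    internal I1 with children ['Y', 'T']
      leaf 'Y' → 'Y'
      leaf 'T' → 'T'
    → '(Y,T)'
    leaf 'K' → 'K'
    leaf 'C' → 'C'
  → '((Y,T),K,C)'
  internal I2 with children ['R', 'G']
    leaf 'R' → 'R'
    leaf 'G' → 'G'
  → '(R,G)'
  internal I0 with children ['P', 'N', 'X', 'J']
    leaf 'P' → 'P'
    leaf 'N' → 'N'
    leaf 'X' → 'X'
    leaf 'J' → 'J'
  → '(P,N,X,J)'
  leaf 'E' → 'E'
→ '(((Y,T),K,C),(R,G),(P,N,X,J),E)'
Final: (((Y,T),K,C),(R,G),(P,N,X,J),E);

Answer: (((Y,T),K,C),(R,G),(P,N,X,J),E);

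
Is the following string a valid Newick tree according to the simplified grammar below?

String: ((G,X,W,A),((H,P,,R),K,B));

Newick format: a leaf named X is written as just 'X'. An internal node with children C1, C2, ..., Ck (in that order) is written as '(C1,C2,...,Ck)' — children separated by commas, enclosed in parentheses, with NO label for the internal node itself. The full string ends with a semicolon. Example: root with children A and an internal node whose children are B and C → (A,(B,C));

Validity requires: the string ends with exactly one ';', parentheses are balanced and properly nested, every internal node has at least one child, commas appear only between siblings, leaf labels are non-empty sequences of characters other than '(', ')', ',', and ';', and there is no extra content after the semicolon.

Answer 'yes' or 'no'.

Input: ((G,X,W,A),((H,P,,R),K,B));
Paren balance: 4 '(' vs 4 ')' OK
Ends with single ';': True
Full parse: FAILS (empty leaf label at pos 17)
Valid: False

Answer: no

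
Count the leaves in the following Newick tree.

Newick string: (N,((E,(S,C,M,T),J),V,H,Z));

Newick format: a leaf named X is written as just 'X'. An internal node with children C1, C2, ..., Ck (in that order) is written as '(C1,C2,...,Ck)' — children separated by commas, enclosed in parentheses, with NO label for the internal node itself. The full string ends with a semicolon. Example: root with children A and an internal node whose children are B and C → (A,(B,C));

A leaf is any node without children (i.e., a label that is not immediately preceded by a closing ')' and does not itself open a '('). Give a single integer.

Answer: 10

Derivation:
Newick: (N,((E,(S,C,M,T),J),V,H,Z));
Scan left-to-right; a leaf is any maximal label run not followed by '(':
  pos 1: leaf 'N' → count = 1
  pos 5: leaf 'E' → count = 2
  pos 8: leaf 'S' → count = 3
  pos 10: leaf 'C' → count = 4
  pos 12: leaf 'M' → count = 5
  pos 14: leaf 'T' → count = 6
  pos 17: leaf 'J' → count = 7
  pos 20: leaf 'V' → count = 8
  pos 22: leaf 'H' → count = 9
  pos 24: leaf 'Z' → count = 10
Total leaves: 10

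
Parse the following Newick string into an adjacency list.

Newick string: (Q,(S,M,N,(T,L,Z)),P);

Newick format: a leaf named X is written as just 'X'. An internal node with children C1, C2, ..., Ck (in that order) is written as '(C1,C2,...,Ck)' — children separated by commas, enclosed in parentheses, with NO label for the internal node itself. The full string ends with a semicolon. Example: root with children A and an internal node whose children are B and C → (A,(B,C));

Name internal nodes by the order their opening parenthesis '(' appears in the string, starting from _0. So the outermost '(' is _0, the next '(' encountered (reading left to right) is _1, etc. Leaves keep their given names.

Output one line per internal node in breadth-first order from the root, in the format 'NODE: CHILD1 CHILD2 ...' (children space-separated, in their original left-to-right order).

Answer: _0: Q _1 P
_1: S M N _2
_2: T L Z

Derivation:
Input: (Q,(S,M,N,(T,L,Z)),P);
Scanning left-to-right, naming '(' by encounter order:
  pos 0: '(' -> open internal node _0 (depth 1)
  pos 3: '(' -> open internal node _1 (depth 2)
  pos 10: '(' -> open internal node _2 (depth 3)
  pos 16: ')' -> close internal node _2 (now at depth 2)
  pos 17: ')' -> close internal node _1 (now at depth 1)
  pos 20: ')' -> close internal node _0 (now at depth 0)
Total internal nodes: 3
BFS adjacency from root:
  _0: Q _1 P
  _1: S M N _2
  _2: T L Z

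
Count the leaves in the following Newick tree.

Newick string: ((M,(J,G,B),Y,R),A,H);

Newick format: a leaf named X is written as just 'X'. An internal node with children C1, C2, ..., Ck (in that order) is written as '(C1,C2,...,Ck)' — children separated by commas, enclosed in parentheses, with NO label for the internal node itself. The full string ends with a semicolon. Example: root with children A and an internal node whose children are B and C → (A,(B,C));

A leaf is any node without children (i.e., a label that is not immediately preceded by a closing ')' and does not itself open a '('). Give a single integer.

Newick: ((M,(J,G,B),Y,R),A,H);
Scan left-to-right; a leaf is any maximal label run not followed by '(':
  pos 2: leaf 'M' → count = 1
  pos 5: leaf 'J' → count = 2
  pos 7: leaf 'G' → count = 3
  pos 9: leaf 'B' → count = 4
  pos 12: leaf 'Y' → count = 5
  pos 14: leaf 'R' → count = 6
  pos 17: leaf 'A' → count = 7
  pos 19: leaf 'H' → count = 8
Total leaves: 8

Answer: 8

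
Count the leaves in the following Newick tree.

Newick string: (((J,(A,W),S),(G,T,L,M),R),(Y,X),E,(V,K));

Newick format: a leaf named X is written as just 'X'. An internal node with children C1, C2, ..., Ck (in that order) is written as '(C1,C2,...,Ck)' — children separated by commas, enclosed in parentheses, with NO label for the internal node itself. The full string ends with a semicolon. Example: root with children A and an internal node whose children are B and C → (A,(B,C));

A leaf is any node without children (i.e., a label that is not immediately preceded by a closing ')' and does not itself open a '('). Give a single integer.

Newick: (((J,(A,W),S),(G,T,L,M),R),(Y,X),E,(V,K));
Scan left-to-right; a leaf is any maximal label run not followed by '(':
  pos 3: leaf 'J' → count = 1
  pos 6: leaf 'A' → count = 2
  pos 8: leaf 'W' → count = 3
  pos 11: leaf 'S' → count = 4
  pos 15: leaf 'G' → count = 5
  pos 17: leaf 'T' → count = 6
  pos 19: leaf 'L' → count = 7
  pos 21: leaf 'M' → count = 8
  pos 24: leaf 'R' → count = 9
  pos 28: leaf 'Y' → count = 10
  pos 30: leaf 'X' → count = 11
  pos 33: leaf 'E' → count = 12
  pos 36: leaf 'V' → count = 13
  pos 38: leaf 'K' → count = 14
Total leaves: 14

Answer: 14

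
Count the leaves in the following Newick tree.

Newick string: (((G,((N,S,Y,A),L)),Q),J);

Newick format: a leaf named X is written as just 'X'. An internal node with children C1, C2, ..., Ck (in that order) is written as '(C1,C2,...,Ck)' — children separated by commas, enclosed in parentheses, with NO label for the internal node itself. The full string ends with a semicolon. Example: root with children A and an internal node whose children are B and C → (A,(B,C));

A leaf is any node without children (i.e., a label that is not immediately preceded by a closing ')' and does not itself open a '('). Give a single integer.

Newick: (((G,((N,S,Y,A),L)),Q),J);
Scan left-to-right; a leaf is any maximal label run not followed by '(':
  pos 3: leaf 'G' → count = 1
  pos 7: leaf 'N' → count = 2
  pos 9: leaf 'S' → count = 3
  pos 11: leaf 'Y' → count = 4
  pos 13: leaf 'A' → count = 5
  pos 16: leaf 'L' → count = 6
  pos 20: leaf 'Q' → count = 7
  pos 23: leaf 'J' → count = 8
Total leaves: 8

Answer: 8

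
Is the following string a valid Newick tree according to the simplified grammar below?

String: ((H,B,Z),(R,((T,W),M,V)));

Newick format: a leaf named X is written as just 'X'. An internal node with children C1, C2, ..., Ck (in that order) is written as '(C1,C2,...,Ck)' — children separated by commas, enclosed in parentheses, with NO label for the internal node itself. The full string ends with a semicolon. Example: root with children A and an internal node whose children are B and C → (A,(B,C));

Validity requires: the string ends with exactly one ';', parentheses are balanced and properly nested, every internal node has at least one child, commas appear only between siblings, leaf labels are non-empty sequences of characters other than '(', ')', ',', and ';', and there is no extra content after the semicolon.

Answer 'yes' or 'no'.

Answer: yes

Derivation:
Input: ((H,B,Z),(R,((T,W),M,V)));
Paren balance: 5 '(' vs 5 ')' OK
Ends with single ';': True
Full parse: OK
Valid: True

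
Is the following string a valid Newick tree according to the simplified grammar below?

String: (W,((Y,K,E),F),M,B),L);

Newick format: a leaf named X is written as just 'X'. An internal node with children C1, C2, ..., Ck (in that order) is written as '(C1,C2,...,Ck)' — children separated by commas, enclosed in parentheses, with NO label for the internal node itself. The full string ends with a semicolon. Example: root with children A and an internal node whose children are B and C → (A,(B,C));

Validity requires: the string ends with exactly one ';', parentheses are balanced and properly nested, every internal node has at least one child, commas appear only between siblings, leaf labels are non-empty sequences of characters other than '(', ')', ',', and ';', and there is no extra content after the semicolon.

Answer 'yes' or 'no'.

Input: (W,((Y,K,E),F),M,B),L);
Paren balance: 3 '(' vs 4 ')' MISMATCH
Ends with single ';': True
Full parse: FAILS (extra content after tree at pos 19)
Valid: False

Answer: no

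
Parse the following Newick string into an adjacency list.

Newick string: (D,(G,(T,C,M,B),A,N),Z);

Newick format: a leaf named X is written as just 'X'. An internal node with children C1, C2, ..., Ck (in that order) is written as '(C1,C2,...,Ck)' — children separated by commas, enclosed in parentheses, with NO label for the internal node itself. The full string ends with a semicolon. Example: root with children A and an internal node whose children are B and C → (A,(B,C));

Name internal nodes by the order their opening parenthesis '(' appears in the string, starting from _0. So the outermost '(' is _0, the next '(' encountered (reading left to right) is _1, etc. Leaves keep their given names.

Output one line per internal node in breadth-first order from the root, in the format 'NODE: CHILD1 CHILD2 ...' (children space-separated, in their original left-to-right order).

Input: (D,(G,(T,C,M,B),A,N),Z);
Scanning left-to-right, naming '(' by encounter order:
  pos 0: '(' -> open internal node _0 (depth 1)
  pos 3: '(' -> open internal node _1 (depth 2)
  pos 6: '(' -> open internal node _2 (depth 3)
  pos 14: ')' -> close internal node _2 (now at depth 2)
  pos 19: ')' -> close internal node _1 (now at depth 1)
  pos 22: ')' -> close internal node _0 (now at depth 0)
Total internal nodes: 3
BFS adjacency from root:
  _0: D _1 Z
  _1: G _2 A N
  _2: T C M B

Answer: _0: D _1 Z
_1: G _2 A N
_2: T C M B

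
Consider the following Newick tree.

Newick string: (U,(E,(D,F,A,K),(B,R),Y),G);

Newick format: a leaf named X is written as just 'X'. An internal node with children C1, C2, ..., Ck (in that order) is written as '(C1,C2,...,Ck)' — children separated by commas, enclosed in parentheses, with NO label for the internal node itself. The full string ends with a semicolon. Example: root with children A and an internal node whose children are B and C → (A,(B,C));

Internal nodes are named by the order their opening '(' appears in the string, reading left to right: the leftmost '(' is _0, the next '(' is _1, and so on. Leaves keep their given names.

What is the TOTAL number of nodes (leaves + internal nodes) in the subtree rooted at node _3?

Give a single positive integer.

Newick: (U,(E,(D,F,A,K),(B,R),Y),G);
Locate _3: it is the '(' at position 16 (the 4th '(' reading left to right).
Query: subtree rooted at _3
_3: subtree_size = 1 + 2
  B: subtree_size = 1 + 0
  R: subtree_size = 1 + 0
Total subtree size of _3: 3

Answer: 3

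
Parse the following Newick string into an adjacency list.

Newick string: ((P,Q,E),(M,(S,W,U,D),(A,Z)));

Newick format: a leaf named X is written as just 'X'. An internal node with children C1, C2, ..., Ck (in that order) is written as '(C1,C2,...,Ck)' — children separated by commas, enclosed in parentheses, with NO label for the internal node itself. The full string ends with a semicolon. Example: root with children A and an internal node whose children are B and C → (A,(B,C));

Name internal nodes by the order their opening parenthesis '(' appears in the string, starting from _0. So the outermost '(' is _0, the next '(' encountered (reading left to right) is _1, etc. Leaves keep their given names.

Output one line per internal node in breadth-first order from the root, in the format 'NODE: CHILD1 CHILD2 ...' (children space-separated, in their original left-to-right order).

Input: ((P,Q,E),(M,(S,W,U,D),(A,Z)));
Scanning left-to-right, naming '(' by encounter order:
  pos 0: '(' -> open internal node _0 (depth 1)
  pos 1: '(' -> open internal node _1 (depth 2)
  pos 7: ')' -> close internal node _1 (now at depth 1)
  pos 9: '(' -> open internal node _2 (depth 2)
  pos 12: '(' -> open internal node _3 (depth 3)
  pos 20: ')' -> close internal node _3 (now at depth 2)
  pos 22: '(' -> open internal node _4 (depth 3)
  pos 26: ')' -> close internal node _4 (now at depth 2)
  pos 27: ')' -> close internal node _2 (now at depth 1)
  pos 28: ')' -> close internal node _0 (now at depth 0)
Total internal nodes: 5
BFS adjacency from root:
  _0: _1 _2
  _1: P Q E
  _2: M _3 _4
  _3: S W U D
  _4: A Z

Answer: _0: _1 _2
_1: P Q E
_2: M _3 _4
_3: S W U D
_4: A Z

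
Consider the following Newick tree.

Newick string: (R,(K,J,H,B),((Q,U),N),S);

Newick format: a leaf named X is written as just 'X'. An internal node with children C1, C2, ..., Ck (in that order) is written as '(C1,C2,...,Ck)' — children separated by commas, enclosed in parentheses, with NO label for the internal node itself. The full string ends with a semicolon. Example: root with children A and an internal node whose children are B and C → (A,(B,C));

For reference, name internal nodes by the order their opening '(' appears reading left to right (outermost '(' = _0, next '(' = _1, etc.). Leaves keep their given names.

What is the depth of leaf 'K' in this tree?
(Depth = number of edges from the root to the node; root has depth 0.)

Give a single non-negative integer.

Answer: 2

Derivation:
Newick: (R,(K,J,H,B),((Q,U),N),S);
Naming internals by '(' encounter order: outermost '(' = _0, next = _1, ...
Query node: K
Path from root: _0 -> _1 -> K
Depth of K: 2 (number of edges from root)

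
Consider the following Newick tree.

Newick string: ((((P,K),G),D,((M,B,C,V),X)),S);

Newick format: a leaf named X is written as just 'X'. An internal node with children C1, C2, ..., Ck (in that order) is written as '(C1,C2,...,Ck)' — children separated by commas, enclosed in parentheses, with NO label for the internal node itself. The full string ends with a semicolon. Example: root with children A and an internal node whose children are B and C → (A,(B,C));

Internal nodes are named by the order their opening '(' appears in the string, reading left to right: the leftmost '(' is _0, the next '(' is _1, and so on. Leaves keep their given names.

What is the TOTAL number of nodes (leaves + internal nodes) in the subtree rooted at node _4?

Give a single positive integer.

Newick: ((((P,K),G),D,((M,B,C,V),X)),S);
Locate _4: it is the '(' at position 14 (the 5th '(' reading left to right).
Query: subtree rooted at _4
_4: subtree_size = 1 + 6
  _5: subtree_size = 1 + 4
    M: subtree_size = 1 + 0
    B: subtree_size = 1 + 0
    C: subtree_size = 1 + 0
    V: subtree_size = 1 + 0
  X: subtree_size = 1 + 0
Total subtree size of _4: 7

Answer: 7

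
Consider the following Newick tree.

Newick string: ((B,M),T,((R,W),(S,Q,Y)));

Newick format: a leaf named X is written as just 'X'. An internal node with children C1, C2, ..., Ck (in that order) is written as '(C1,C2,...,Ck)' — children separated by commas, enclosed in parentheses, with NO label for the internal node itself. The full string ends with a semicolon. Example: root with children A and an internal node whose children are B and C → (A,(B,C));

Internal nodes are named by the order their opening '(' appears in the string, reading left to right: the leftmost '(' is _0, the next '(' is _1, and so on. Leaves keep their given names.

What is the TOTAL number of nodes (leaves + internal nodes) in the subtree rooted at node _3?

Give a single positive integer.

Newick: ((B,M),T,((R,W),(S,Q,Y)));
Locate _3: it is the '(' at position 10 (the 4th '(' reading left to right).
Query: subtree rooted at _3
_3: subtree_size = 1 + 2
  R: subtree_size = 1 + 0
  W: subtree_size = 1 + 0
Total subtree size of _3: 3

Answer: 3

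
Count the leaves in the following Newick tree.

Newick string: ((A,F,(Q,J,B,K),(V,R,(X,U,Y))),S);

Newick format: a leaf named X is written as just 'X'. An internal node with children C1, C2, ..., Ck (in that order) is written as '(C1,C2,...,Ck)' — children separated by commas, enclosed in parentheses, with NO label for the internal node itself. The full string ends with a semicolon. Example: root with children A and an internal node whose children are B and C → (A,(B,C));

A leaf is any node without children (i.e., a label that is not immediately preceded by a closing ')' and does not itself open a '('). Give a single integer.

Answer: 12

Derivation:
Newick: ((A,F,(Q,J,B,K),(V,R,(X,U,Y))),S);
Scan left-to-right; a leaf is any maximal label run not followed by '(':
  pos 2: leaf 'A' → count = 1
  pos 4: leaf 'F' → count = 2
  pos 7: leaf 'Q' → count = 3
  pos 9: leaf 'J' → count = 4
  pos 11: leaf 'B' → count = 5
  pos 13: leaf 'K' → count = 6
  pos 17: leaf 'V' → count = 7
  pos 19: leaf 'R' → count = 8
  pos 22: leaf 'X' → count = 9
  pos 24: leaf 'U' → count = 10
  pos 26: leaf 'Y' → count = 11
  pos 31: leaf 'S' → count = 12
Total leaves: 12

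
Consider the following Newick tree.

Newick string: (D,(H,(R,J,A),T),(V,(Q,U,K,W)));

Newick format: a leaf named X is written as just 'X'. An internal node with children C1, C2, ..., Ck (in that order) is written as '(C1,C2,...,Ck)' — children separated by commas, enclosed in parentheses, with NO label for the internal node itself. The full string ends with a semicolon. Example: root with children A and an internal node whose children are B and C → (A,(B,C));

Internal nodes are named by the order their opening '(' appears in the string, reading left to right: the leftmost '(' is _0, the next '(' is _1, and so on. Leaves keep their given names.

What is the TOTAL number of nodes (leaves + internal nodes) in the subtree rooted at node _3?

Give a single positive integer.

Newick: (D,(H,(R,J,A),T),(V,(Q,U,K,W)));
Locate _3: it is the '(' at position 17 (the 4th '(' reading left to right).
Query: subtree rooted at _3
_3: subtree_size = 1 + 6
  V: subtree_size = 1 + 0
  _4: subtree_size = 1 + 4
    Q: subtree_size = 1 + 0
    U: subtree_size = 1 + 0
    K: subtree_size = 1 + 0
    W: subtree_size = 1 + 0
Total subtree size of _3: 7

Answer: 7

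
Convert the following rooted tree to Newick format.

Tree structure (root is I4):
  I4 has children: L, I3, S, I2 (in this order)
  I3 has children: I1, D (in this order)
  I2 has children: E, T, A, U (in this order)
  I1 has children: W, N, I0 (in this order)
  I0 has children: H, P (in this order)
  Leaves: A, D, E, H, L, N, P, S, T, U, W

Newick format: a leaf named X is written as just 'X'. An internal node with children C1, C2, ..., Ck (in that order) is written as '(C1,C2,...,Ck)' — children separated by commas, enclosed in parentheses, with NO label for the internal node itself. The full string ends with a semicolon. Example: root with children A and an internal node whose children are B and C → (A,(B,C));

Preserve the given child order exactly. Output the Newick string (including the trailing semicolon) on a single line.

Answer: (L,((W,N,(H,P)),D),S,(E,T,A,U));

Derivation:
internal I4 with children ['L', 'I3', 'S', 'I2']
  leaf 'L' → 'L'
  internal I3 with children ['I1', 'D']
    internal I1 with children ['W', 'N', 'I0']
      leaf 'W' → 'W'
      leaf 'N' → 'N'
      internal I0 with children ['H', 'P']
        leaf 'H' → 'H'
        leaf 'P' → 'P'
      → '(H,P)'
    → '(W,N,(H,P))'
    leaf 'D' → 'D'
  → '((W,N,(H,P)),D)'
  leaf 'S' → 'S'
  internal I2 with children ['E', 'T', 'A', 'U']
    leaf 'E' → 'E'
    leaf 'T' → 'T'
    leaf 'A' → 'A'
    leaf 'U' → 'U'
  → '(E,T,A,U)'
→ '(L,((W,N,(H,P)),D),S,(E,T,A,U))'
Final: (L,((W,N,(H,P)),D),S,(E,T,A,U));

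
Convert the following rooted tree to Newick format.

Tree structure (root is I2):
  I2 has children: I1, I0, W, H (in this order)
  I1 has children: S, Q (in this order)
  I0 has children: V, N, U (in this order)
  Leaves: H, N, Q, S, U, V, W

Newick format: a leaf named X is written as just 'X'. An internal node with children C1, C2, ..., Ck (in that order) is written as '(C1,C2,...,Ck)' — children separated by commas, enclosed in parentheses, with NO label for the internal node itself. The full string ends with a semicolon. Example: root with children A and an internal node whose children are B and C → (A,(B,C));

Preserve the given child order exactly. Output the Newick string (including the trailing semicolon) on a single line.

internal I2 with children ['I1', 'I0', 'W', 'H']
  internal I1 with children ['S', 'Q']
    leaf 'S' → 'S'
    leaf 'Q' → 'Q'
  → '(S,Q)'
  internal I0 with children ['V', 'N', 'U']
    leaf 'V' → 'V'
    leaf 'N' → 'N'
    leaf 'U' → 'U'
  → '(V,N,U)'
  leaf 'W' → 'W'
  leaf 'H' → 'H'
→ '((S,Q),(V,N,U),W,H)'
Final: ((S,Q),(V,N,U),W,H);

Answer: ((S,Q),(V,N,U),W,H);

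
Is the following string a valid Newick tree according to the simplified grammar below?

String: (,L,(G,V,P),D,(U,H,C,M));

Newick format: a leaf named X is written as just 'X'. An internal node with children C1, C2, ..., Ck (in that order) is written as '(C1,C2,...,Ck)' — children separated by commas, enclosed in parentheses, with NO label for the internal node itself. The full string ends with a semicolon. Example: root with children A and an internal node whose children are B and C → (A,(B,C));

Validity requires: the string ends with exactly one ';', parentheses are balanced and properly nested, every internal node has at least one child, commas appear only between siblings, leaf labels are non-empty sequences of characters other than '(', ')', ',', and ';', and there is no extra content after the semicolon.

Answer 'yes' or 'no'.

Input: (,L,(G,V,P),D,(U,H,C,M));
Paren balance: 3 '(' vs 3 ')' OK
Ends with single ';': True
Full parse: FAILS (empty leaf label at pos 1)
Valid: False

Answer: no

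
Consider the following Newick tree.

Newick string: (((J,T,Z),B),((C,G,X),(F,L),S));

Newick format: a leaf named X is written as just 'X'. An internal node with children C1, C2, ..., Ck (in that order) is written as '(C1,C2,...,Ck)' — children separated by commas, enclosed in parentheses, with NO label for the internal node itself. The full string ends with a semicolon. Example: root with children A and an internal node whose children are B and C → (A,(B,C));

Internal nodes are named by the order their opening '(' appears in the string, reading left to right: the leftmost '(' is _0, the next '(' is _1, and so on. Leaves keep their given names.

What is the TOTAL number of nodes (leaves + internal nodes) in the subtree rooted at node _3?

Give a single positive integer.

Answer: 9

Derivation:
Newick: (((J,T,Z),B),((C,G,X),(F,L),S));
Locate _3: it is the '(' at position 13 (the 4th '(' reading left to right).
Query: subtree rooted at _3
_3: subtree_size = 1 + 8
  _4: subtree_size = 1 + 3
    C: subtree_size = 1 + 0
    G: subtree_size = 1 + 0
    X: subtree_size = 1 + 0
  _5: subtree_size = 1 + 2
    F: subtree_size = 1 + 0
    L: subtree_size = 1 + 0
  S: subtree_size = 1 + 0
Total subtree size of _3: 9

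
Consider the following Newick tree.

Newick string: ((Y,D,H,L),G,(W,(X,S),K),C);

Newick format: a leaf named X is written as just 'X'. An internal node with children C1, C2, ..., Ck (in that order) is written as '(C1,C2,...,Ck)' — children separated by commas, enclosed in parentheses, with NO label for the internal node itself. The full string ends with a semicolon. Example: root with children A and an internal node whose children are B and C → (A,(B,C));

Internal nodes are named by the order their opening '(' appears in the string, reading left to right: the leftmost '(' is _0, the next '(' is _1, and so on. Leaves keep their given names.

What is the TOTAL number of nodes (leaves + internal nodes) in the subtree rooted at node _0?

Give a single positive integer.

Newick: ((Y,D,H,L),G,(W,(X,S),K),C);
Locate _0: it is the '(' at position 0 (the 1st '(' reading left to right).
Query: subtree rooted at _0
_0: subtree_size = 1 + 13
  _1: subtree_size = 1 + 4
    Y: subtree_size = 1 + 0
    D: subtree_size = 1 + 0
    H: subtree_size = 1 + 0
    L: subtree_size = 1 + 0
  G: subtree_size = 1 + 0
  _2: subtree_size = 1 + 5
    W: subtree_size = 1 + 0
    _3: subtree_size = 1 + 2
      X: subtree_size = 1 + 0
      S: subtree_size = 1 + 0
    K: subtree_size = 1 + 0
  C: subtree_size = 1 + 0
Total subtree size of _0: 14

Answer: 14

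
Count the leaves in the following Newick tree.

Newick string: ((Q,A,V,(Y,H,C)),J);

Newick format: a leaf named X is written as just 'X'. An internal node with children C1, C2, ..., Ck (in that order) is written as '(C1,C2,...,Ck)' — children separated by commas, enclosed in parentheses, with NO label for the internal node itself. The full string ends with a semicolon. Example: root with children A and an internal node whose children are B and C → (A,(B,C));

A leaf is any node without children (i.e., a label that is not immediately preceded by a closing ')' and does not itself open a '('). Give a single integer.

Newick: ((Q,A,V,(Y,H,C)),J);
Scan left-to-right; a leaf is any maximal label run not followed by '(':
  pos 2: leaf 'Q' → count = 1
  pos 4: leaf 'A' → count = 2
  pos 6: leaf 'V' → count = 3
  pos 9: leaf 'Y' → count = 4
  pos 11: leaf 'H' → count = 5
  pos 13: leaf 'C' → count = 6
  pos 17: leaf 'J' → count = 7
Total leaves: 7

Answer: 7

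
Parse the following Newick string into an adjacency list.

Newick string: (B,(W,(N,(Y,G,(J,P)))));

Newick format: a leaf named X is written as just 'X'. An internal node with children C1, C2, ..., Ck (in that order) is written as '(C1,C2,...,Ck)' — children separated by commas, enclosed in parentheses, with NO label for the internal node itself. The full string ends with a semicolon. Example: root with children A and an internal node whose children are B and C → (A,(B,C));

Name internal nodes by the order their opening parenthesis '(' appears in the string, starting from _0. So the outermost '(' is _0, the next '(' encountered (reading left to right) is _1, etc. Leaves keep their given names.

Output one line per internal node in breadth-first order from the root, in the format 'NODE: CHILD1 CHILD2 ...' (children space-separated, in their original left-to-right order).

Input: (B,(W,(N,(Y,G,(J,P)))));
Scanning left-to-right, naming '(' by encounter order:
  pos 0: '(' -> open internal node _0 (depth 1)
  pos 3: '(' -> open internal node _1 (depth 2)
  pos 6: '(' -> open internal node _2 (depth 3)
  pos 9: '(' -> open internal node _3 (depth 4)
  pos 14: '(' -> open internal node _4 (depth 5)
  pos 18: ')' -> close internal node _4 (now at depth 4)
  pos 19: ')' -> close internal node _3 (now at depth 3)
  pos 20: ')' -> close internal node _2 (now at depth 2)
  pos 21: ')' -> close internal node _1 (now at depth 1)
  pos 22: ')' -> close internal node _0 (now at depth 0)
Total internal nodes: 5
BFS adjacency from root:
  _0: B _1
  _1: W _2
  _2: N _3
  _3: Y G _4
  _4: J P

Answer: _0: B _1
_1: W _2
_2: N _3
_3: Y G _4
_4: J P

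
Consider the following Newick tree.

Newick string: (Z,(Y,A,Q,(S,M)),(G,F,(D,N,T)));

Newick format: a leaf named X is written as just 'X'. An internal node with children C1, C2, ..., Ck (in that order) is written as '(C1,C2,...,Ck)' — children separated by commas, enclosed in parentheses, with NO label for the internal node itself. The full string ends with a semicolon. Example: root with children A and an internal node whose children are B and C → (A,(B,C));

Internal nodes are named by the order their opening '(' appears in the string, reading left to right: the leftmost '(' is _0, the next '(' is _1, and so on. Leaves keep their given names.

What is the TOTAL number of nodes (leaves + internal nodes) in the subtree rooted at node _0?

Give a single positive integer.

Answer: 16

Derivation:
Newick: (Z,(Y,A,Q,(S,M)),(G,F,(D,N,T)));
Locate _0: it is the '(' at position 0 (the 1st '(' reading left to right).
Query: subtree rooted at _0
_0: subtree_size = 1 + 15
  Z: subtree_size = 1 + 0
  _1: subtree_size = 1 + 6
    Y: subtree_size = 1 + 0
    A: subtree_size = 1 + 0
    Q: subtree_size = 1 + 0
    _2: subtree_size = 1 + 2
      S: subtree_size = 1 + 0
      M: subtree_size = 1 + 0
  _3: subtree_size = 1 + 6
    G: subtree_size = 1 + 0
    F: subtree_size = 1 + 0
    _4: subtree_size = 1 + 3
      D: subtree_size = 1 + 0
      N: subtree_size = 1 + 0
      T: subtree_size = 1 + 0
Total subtree size of _0: 16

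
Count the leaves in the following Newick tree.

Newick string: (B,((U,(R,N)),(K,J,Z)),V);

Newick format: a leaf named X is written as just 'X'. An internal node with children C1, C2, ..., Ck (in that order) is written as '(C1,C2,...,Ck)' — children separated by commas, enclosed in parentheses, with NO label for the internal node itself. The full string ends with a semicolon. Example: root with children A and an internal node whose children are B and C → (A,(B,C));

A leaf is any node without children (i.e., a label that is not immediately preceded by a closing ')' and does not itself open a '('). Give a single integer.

Newick: (B,((U,(R,N)),(K,J,Z)),V);
Scan left-to-right; a leaf is any maximal label run not followed by '(':
  pos 1: leaf 'B' → count = 1
  pos 5: leaf 'U' → count = 2
  pos 8: leaf 'R' → count = 3
  pos 10: leaf 'N' → count = 4
  pos 15: leaf 'K' → count = 5
  pos 17: leaf 'J' → count = 6
  pos 19: leaf 'Z' → count = 7
  pos 23: leaf 'V' → count = 8
Total leaves: 8

Answer: 8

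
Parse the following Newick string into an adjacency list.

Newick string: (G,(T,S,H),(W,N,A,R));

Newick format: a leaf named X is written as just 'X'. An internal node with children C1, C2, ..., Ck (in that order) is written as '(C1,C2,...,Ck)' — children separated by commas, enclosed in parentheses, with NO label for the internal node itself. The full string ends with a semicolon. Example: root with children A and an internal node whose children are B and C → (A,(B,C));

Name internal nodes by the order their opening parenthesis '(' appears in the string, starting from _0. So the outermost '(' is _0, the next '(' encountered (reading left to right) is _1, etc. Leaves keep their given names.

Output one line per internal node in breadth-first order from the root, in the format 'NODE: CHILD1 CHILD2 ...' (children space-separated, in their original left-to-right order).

Answer: _0: G _1 _2
_1: T S H
_2: W N A R

Derivation:
Input: (G,(T,S,H),(W,N,A,R));
Scanning left-to-right, naming '(' by encounter order:
  pos 0: '(' -> open internal node _0 (depth 1)
  pos 3: '(' -> open internal node _1 (depth 2)
  pos 9: ')' -> close internal node _1 (now at depth 1)
  pos 11: '(' -> open internal node _2 (depth 2)
  pos 19: ')' -> close internal node _2 (now at depth 1)
  pos 20: ')' -> close internal node _0 (now at depth 0)
Total internal nodes: 3
BFS adjacency from root:
  _0: G _1 _2
  _1: T S H
  _2: W N A R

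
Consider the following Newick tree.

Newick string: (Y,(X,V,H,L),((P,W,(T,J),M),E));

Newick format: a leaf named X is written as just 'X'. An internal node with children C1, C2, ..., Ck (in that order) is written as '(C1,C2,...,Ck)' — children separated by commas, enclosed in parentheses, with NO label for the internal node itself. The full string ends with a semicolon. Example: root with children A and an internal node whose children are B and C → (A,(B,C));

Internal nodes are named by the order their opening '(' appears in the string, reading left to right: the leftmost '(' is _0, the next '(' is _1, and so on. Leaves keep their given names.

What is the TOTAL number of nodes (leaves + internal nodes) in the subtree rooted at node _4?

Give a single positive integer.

Answer: 3

Derivation:
Newick: (Y,(X,V,H,L),((P,W,(T,J),M),E));
Locate _4: it is the '(' at position 19 (the 5th '(' reading left to right).
Query: subtree rooted at _4
_4: subtree_size = 1 + 2
  T: subtree_size = 1 + 0
  J: subtree_size = 1 + 0
Total subtree size of _4: 3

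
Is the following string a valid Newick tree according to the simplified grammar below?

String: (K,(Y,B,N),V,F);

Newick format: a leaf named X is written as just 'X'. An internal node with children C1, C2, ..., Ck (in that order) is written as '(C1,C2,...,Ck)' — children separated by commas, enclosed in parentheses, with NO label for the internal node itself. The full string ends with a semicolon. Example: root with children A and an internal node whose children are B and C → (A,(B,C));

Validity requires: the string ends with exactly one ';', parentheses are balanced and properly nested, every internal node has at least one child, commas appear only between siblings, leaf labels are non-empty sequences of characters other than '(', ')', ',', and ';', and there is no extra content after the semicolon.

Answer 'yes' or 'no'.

Input: (K,(Y,B,N),V,F);
Paren balance: 2 '(' vs 2 ')' OK
Ends with single ';': True
Full parse: OK
Valid: True

Answer: yes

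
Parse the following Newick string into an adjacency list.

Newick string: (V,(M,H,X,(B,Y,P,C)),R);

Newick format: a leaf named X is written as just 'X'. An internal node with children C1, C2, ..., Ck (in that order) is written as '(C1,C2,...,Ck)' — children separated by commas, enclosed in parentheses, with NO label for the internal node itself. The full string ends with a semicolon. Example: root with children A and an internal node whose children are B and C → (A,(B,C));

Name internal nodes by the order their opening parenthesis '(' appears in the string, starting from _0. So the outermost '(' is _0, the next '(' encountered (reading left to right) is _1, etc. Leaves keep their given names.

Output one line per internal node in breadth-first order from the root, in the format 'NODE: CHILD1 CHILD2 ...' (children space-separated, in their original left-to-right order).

Input: (V,(M,H,X,(B,Y,P,C)),R);
Scanning left-to-right, naming '(' by encounter order:
  pos 0: '(' -> open internal node _0 (depth 1)
  pos 3: '(' -> open internal node _1 (depth 2)
  pos 10: '(' -> open internal node _2 (depth 3)
  pos 18: ')' -> close internal node _2 (now at depth 2)
  pos 19: ')' -> close internal node _1 (now at depth 1)
  pos 22: ')' -> close internal node _0 (now at depth 0)
Total internal nodes: 3
BFS adjacency from root:
  _0: V _1 R
  _1: M H X _2
  _2: B Y P C

Answer: _0: V _1 R
_1: M H X _2
_2: B Y P C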